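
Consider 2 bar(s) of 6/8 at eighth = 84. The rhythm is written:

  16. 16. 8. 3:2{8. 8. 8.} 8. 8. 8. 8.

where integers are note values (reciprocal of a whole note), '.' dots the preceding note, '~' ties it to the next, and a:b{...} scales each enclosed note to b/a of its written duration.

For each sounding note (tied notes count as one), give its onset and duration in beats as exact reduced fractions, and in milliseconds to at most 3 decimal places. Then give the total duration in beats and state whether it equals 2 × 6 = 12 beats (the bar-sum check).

1) 0.0ms=0b +535.714ms=3/4b
2) 535.714ms=3/4b +535.714ms=3/4b
3) 1071.429ms=3/2b +1071.429ms=3/2b
4) 2142.857ms=3b +714.286ms=1b
5) 2857.143ms=4b +714.286ms=1b
6) 3571.429ms=5b +714.286ms=1b
7) 4285.714ms=6b +1071.429ms=3/2b
8) 5357.143ms=15/2b +1071.429ms=3/2b
9) 6428.571ms=9b +1071.429ms=3/2b
10) 7500.0ms=21/2b +1071.429ms=3/2b
Σ=12b of 12 (84bpm 6/8) — PASS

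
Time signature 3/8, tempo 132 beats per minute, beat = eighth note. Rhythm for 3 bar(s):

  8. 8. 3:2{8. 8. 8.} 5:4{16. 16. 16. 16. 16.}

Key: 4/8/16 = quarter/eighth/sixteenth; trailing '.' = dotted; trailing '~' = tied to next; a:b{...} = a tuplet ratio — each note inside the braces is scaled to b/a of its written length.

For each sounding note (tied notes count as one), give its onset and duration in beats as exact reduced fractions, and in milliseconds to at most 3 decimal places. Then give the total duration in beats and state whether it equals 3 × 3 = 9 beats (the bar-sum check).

1) 0.0ms=0b +681.818ms=3/2b
2) 681.818ms=3/2b +681.818ms=3/2b
3) 1363.636ms=3b +454.545ms=1b
4) 1818.182ms=4b +454.545ms=1b
5) 2272.727ms=5b +454.545ms=1b
6) 2727.273ms=6b +272.727ms=3/5b
7) 3000.0ms=33/5b +272.727ms=3/5b
8) 3272.727ms=36/5b +272.727ms=3/5b
9) 3545.455ms=39/5b +272.727ms=3/5b
10) 3818.182ms=42/5b +272.727ms=3/5b
Σ=9b of 9 (132bpm 3/8) — PASS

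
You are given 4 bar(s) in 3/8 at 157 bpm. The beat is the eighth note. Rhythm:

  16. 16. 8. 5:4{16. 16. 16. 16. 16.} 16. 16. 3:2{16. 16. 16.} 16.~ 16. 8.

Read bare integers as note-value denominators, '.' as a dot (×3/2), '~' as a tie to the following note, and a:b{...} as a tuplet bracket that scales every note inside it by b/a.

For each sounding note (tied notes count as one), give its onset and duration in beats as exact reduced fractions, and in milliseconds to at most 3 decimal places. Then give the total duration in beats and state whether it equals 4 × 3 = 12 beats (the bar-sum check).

1) 0.0ms=0b +286.624ms=3/4b
2) 286.624ms=3/4b +286.624ms=3/4b
3) 573.248ms=3/2b +573.248ms=3/2b
4) 1146.497ms=3b +229.299ms=3/5b
5) 1375.796ms=18/5b +229.299ms=3/5b
6) 1605.096ms=21/5b +229.299ms=3/5b
7) 1834.395ms=24/5b +229.299ms=3/5b
8) 2063.694ms=27/5b +229.299ms=3/5b
9) 2292.994ms=6b +286.624ms=3/4b
10) 2579.618ms=27/4b +286.624ms=3/4b
11) 2866.242ms=15/2b +191.083ms=1/2b
12) 3057.325ms=8b +191.083ms=1/2b
13) 3248.408ms=17/2b +191.083ms=1/2b
14) 3439.49ms=9b +573.248ms=3/2b
15) 4012.739ms=21/2b +573.248ms=3/2b
Σ=12b of 12 (157bpm 3/8) — PASS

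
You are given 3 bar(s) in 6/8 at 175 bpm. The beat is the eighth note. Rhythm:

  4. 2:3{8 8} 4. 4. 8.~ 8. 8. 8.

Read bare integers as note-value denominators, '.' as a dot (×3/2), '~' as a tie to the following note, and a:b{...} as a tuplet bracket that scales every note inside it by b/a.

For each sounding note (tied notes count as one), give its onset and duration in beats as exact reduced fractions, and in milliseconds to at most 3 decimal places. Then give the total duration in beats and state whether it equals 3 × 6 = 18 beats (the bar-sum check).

1) 0.0ms=0b +1028.571ms=3b
2) 1028.571ms=3b +514.286ms=3/2b
3) 1542.857ms=9/2b +514.286ms=3/2b
4) 2057.143ms=6b +1028.571ms=3b
5) 3085.714ms=9b +1028.571ms=3b
6) 4114.286ms=12b +1028.571ms=3b
7) 5142.857ms=15b +514.286ms=3/2b
8) 5657.143ms=33/2b +514.286ms=3/2b
Σ=18b of 18 (175bpm 6/8) — PASS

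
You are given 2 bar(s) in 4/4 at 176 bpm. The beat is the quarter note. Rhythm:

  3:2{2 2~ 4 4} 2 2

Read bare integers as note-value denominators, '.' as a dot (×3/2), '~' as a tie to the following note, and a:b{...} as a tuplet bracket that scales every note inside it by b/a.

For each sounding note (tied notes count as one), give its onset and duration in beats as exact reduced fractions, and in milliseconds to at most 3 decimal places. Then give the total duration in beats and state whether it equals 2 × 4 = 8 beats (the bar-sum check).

1) 0.0ms=0b +454.545ms=4/3b
2) 454.545ms=4/3b +681.818ms=2b
3) 1136.364ms=10/3b +227.273ms=2/3b
4) 1363.636ms=4b +681.818ms=2b
5) 2045.455ms=6b +681.818ms=2b
Σ=8b of 8 (176bpm 4/4) — PASS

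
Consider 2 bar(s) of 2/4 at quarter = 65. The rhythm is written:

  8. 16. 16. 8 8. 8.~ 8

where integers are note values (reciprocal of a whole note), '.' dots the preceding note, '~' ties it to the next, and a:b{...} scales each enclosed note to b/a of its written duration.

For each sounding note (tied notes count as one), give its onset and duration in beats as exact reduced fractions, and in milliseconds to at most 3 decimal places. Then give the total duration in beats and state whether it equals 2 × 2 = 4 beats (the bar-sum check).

1) 0.0ms=0b +692.308ms=3/4b
2) 692.308ms=3/4b +346.154ms=3/8b
3) 1038.462ms=9/8b +346.154ms=3/8b
4) 1384.615ms=3/2b +461.538ms=1/2b
5) 1846.154ms=2b +692.308ms=3/4b
6) 2538.462ms=11/4b +1153.846ms=5/4b
Σ=4b of 4 (65bpm 2/4) — PASS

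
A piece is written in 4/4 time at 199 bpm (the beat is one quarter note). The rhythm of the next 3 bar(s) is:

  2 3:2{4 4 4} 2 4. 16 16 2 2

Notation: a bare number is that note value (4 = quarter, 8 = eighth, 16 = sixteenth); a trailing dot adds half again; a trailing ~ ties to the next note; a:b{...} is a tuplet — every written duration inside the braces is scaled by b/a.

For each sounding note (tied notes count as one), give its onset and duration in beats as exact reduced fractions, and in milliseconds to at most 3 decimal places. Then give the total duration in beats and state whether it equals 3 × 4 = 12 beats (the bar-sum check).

1) 0.0ms=0b +603.015ms=2b
2) 603.015ms=2b +201.005ms=2/3b
3) 804.02ms=8/3b +201.005ms=2/3b
4) 1005.025ms=10/3b +201.005ms=2/3b
5) 1206.03ms=4b +603.015ms=2b
6) 1809.045ms=6b +452.261ms=3/2b
7) 2261.307ms=15/2b +75.377ms=1/4b
8) 2336.683ms=31/4b +75.377ms=1/4b
9) 2412.06ms=8b +603.015ms=2b
10) 3015.075ms=10b +603.015ms=2b
Σ=12b of 12 (199bpm 4/4) — PASS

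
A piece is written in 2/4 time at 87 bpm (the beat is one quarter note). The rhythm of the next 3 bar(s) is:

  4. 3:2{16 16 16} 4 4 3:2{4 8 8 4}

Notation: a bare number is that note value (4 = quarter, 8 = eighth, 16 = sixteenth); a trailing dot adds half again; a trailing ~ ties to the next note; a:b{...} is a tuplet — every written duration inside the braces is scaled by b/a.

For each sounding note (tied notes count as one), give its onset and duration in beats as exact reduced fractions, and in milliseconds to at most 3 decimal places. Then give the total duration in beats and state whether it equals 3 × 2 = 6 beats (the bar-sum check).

1) 0.0ms=0b +1034.483ms=3/2b
2) 1034.483ms=3/2b +114.943ms=1/6b
3) 1149.425ms=5/3b +114.943ms=1/6b
4) 1264.368ms=11/6b +114.943ms=1/6b
5) 1379.31ms=2b +689.655ms=1b
6) 2068.966ms=3b +689.655ms=1b
7) 2758.621ms=4b +459.77ms=2/3b
8) 3218.391ms=14/3b +229.885ms=1/3b
9) 3448.276ms=5b +229.885ms=1/3b
10) 3678.161ms=16/3b +459.77ms=2/3b
Σ=6b of 6 (87bpm 2/4) — PASS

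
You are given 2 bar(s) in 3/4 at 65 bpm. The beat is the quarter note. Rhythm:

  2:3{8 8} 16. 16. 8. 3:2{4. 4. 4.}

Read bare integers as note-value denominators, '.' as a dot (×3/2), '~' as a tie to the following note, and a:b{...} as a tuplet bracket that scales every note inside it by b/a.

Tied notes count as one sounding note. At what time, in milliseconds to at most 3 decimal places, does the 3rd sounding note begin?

1. 0.0ms @ 0 + 692.308ms (3/4)
2. 692.308ms @ 3/4 + 692.308ms (3/4)
3. 1384.615ms @ 3/2 + 346.154ms (3/8)
4. 1730.769ms @ 15/8 + 346.154ms (3/8)
5. 2076.923ms @ 9/4 + 692.308ms (3/4)
6. 2769.231ms @ 3 + 923.077ms (1)
7. 3692.308ms @ 4 + 923.077ms (1)
8. 4615.385ms @ 5 + 923.077ms (1)

note 3 onset = 3/2b = 1384.615ms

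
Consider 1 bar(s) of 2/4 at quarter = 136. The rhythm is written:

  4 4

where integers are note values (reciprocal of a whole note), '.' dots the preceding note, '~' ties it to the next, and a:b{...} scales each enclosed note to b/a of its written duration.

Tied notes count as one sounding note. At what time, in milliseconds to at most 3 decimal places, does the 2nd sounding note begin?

note 2 onset = 1b = 441.176ms

1. 0.0ms @ 0 + 441.176ms (1)
2. 441.176ms @ 1 + 441.176ms (1)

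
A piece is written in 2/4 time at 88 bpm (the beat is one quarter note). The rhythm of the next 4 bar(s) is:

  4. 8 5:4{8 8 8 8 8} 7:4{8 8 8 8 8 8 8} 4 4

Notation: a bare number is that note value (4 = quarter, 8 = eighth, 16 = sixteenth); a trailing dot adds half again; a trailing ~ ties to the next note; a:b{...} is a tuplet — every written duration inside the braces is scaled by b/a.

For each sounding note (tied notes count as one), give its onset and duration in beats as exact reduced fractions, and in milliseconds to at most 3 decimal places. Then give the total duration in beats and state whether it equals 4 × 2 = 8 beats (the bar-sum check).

1) 0.0ms=0b +1022.727ms=3/2b
2) 1022.727ms=3/2b +340.909ms=1/2b
3) 1363.636ms=2b +272.727ms=2/5b
4) 1636.364ms=12/5b +272.727ms=2/5b
5) 1909.091ms=14/5b +272.727ms=2/5b
6) 2181.818ms=16/5b +272.727ms=2/5b
7) 2454.545ms=18/5b +272.727ms=2/5b
8) 2727.273ms=4b +194.805ms=2/7b
9) 2922.078ms=30/7b +194.805ms=2/7b
10) 3116.883ms=32/7b +194.805ms=2/7b
11) 3311.688ms=34/7b +194.805ms=2/7b
12) 3506.494ms=36/7b +194.805ms=2/7b
13) 3701.299ms=38/7b +194.805ms=2/7b
14) 3896.104ms=40/7b +194.805ms=2/7b
15) 4090.909ms=6b +681.818ms=1b
16) 4772.727ms=7b +681.818ms=1b
Σ=8b of 8 (88bpm 2/4) — PASS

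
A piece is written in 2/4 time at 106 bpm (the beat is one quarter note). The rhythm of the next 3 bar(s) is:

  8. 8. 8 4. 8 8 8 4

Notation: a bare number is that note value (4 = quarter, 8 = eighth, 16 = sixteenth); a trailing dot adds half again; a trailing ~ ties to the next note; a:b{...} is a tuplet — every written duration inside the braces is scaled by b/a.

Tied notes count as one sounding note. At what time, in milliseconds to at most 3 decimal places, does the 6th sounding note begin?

note 6 onset = 4b = 2264.151ms

1. 0.0ms @ 0 + 424.528ms (3/4)
2. 424.528ms @ 3/4 + 424.528ms (3/4)
3. 849.057ms @ 3/2 + 283.019ms (1/2)
4. 1132.075ms @ 2 + 849.057ms (3/2)
5. 1981.132ms @ 7/2 + 283.019ms (1/2)
6. 2264.151ms @ 4 + 283.019ms (1/2)
7. 2547.17ms @ 9/2 + 283.019ms (1/2)
8. 2830.189ms @ 5 + 566.038ms (1)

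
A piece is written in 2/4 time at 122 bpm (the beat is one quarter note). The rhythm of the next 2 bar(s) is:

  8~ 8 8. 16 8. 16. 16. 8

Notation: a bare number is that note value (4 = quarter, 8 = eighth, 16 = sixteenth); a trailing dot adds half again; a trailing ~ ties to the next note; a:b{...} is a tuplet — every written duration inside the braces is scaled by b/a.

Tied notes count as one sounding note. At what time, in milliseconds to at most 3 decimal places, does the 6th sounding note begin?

1. 0.0ms @ 0 + 491.803ms (1)
2. 491.803ms @ 1 + 368.852ms (3/4)
3. 860.656ms @ 7/4 + 122.951ms (1/4)
4. 983.607ms @ 2 + 368.852ms (3/4)
5. 1352.459ms @ 11/4 + 184.426ms (3/8)
6. 1536.885ms @ 25/8 + 184.426ms (3/8)
7. 1721.311ms @ 7/2 + 245.902ms (1/2)

note 6 onset = 25/8b = 1536.885ms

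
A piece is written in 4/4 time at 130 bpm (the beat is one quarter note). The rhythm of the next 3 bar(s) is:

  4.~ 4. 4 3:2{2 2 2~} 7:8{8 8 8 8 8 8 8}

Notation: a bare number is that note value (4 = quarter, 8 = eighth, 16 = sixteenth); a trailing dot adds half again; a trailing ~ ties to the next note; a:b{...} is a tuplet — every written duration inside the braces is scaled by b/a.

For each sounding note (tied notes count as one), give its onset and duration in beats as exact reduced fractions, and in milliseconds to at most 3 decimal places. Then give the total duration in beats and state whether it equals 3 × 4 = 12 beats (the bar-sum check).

1) 0.0ms=0b +1384.615ms=3b
2) 1384.615ms=3b +461.538ms=1b
3) 1846.154ms=4b +615.385ms=4/3b
4) 2461.538ms=16/3b +615.385ms=4/3b
5) 3076.923ms=20/3b +879.121ms=40/21b
6) 3956.044ms=60/7b +263.736ms=4/7b
7) 4219.78ms=64/7b +263.736ms=4/7b
8) 4483.516ms=68/7b +263.736ms=4/7b
9) 4747.253ms=72/7b +263.736ms=4/7b
10) 5010.989ms=76/7b +263.736ms=4/7b
11) 5274.725ms=80/7b +263.736ms=4/7b
Σ=12b of 12 (130bpm 4/4) — PASS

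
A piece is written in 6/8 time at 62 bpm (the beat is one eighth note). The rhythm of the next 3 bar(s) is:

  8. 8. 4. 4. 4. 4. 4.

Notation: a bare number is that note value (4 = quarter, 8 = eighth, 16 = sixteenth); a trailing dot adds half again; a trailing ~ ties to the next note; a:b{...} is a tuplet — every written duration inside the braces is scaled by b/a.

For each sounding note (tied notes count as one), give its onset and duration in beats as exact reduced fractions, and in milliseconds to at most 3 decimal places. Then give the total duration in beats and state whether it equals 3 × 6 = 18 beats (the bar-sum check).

1) 0.0ms=0b +1451.613ms=3/2b
2) 1451.613ms=3/2b +1451.613ms=3/2b
3) 2903.226ms=3b +2903.226ms=3b
4) 5806.452ms=6b +2903.226ms=3b
5) 8709.677ms=9b +2903.226ms=3b
6) 11612.903ms=12b +2903.226ms=3b
7) 14516.129ms=15b +2903.226ms=3b
Σ=18b of 18 (62bpm 6/8) — PASS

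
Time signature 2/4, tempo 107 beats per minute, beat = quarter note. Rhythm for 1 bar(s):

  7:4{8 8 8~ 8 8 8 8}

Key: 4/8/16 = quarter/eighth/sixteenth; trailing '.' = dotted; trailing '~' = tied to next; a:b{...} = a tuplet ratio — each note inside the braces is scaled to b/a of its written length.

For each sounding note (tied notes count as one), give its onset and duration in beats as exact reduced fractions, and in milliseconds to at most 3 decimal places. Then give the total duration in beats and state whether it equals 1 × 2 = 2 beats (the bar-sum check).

1) 0.0ms=0b +160.214ms=2/7b
2) 160.214ms=2/7b +160.214ms=2/7b
3) 320.427ms=4/7b +320.427ms=4/7b
4) 640.854ms=8/7b +160.214ms=2/7b
5) 801.068ms=10/7b +160.214ms=2/7b
6) 961.282ms=12/7b +160.214ms=2/7b
Σ=2b of 2 (107bpm 2/4) — PASS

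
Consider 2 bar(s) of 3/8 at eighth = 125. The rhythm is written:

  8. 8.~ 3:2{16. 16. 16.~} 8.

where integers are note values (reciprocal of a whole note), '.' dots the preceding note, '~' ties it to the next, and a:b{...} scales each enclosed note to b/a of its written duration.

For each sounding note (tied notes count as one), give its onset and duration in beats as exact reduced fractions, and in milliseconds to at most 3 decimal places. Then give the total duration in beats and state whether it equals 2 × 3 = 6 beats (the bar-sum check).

1) 0.0ms=0b +720.0ms=3/2b
2) 720.0ms=3/2b +960.0ms=2b
3) 1680.0ms=7/2b +240.0ms=1/2b
4) 1920.0ms=4b +960.0ms=2b
Σ=6b of 6 (125bpm 3/8) — PASS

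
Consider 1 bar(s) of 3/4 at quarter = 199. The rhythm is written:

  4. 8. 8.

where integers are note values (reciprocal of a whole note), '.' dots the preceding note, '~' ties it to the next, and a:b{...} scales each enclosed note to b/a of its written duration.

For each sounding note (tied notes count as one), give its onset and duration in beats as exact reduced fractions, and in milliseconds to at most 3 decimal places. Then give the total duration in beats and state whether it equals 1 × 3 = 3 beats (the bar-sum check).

1) 0.0ms=0b +452.261ms=3/2b
2) 452.261ms=3/2b +226.131ms=3/4b
3) 678.392ms=9/4b +226.131ms=3/4b
Σ=3b of 3 (199bpm 3/4) — PASS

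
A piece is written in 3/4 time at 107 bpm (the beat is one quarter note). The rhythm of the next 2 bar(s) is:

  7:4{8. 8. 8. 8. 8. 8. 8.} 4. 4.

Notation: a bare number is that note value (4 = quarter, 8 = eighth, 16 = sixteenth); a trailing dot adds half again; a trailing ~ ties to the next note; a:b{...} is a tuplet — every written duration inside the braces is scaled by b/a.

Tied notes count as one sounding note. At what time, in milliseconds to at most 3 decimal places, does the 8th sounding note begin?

note 8 onset = 3b = 1682.243ms

1. 0.0ms @ 0 + 240.32ms (3/7)
2. 240.32ms @ 3/7 + 240.32ms (3/7)
3. 480.641ms @ 6/7 + 240.32ms (3/7)
4. 720.961ms @ 9/7 + 240.32ms (3/7)
5. 961.282ms @ 12/7 + 240.32ms (3/7)
6. 1201.602ms @ 15/7 + 240.32ms (3/7)
7. 1441.923ms @ 18/7 + 240.32ms (3/7)
8. 1682.243ms @ 3 + 841.121ms (3/2)
9. 2523.364ms @ 9/2 + 841.121ms (3/2)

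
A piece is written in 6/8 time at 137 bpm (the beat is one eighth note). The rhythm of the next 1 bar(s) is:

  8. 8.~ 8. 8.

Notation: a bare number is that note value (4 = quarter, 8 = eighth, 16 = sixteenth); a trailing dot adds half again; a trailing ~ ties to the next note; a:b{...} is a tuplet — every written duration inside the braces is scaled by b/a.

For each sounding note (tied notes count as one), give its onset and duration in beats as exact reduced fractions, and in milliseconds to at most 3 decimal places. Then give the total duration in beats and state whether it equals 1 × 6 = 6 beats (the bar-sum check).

1) 0.0ms=0b +656.934ms=3/2b
2) 656.934ms=3/2b +1313.869ms=3b
3) 1970.803ms=9/2b +656.934ms=3/2b
Σ=6b of 6 (137bpm 6/8) — PASS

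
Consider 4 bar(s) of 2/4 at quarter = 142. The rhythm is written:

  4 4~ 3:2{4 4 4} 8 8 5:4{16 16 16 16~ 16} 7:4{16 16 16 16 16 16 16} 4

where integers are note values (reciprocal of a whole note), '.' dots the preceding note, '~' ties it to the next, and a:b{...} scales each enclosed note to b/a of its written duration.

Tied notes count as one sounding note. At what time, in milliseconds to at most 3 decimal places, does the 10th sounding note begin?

1. 0.0ms @ 0 + 422.535ms (1)
2. 422.535ms @ 1 + 704.225ms (5/3)
3. 1126.761ms @ 8/3 + 281.69ms (2/3)
4. 1408.451ms @ 10/3 + 281.69ms (2/3)
5. 1690.141ms @ 4 + 211.268ms (1/2)
6. 1901.408ms @ 9/2 + 211.268ms (1/2)
7. 2112.676ms @ 5 + 84.507ms (1/5)
8. 2197.183ms @ 26/5 + 84.507ms (1/5)
9. 2281.69ms @ 27/5 + 84.507ms (1/5)
10. 2366.197ms @ 28/5 + 169.014ms (2/5)
11. 2535.211ms @ 6 + 60.362ms (1/7)
12. 2595.573ms @ 43/7 + 60.362ms (1/7)
13. 2655.936ms @ 44/7 + 60.362ms (1/7)
14. 2716.298ms @ 45/7 + 60.362ms (1/7)
15. 2776.66ms @ 46/7 + 60.362ms (1/7)
16. 2837.022ms @ 47/7 + 60.362ms (1/7)
17. 2897.384ms @ 48/7 + 60.362ms (1/7)
18. 2957.746ms @ 7 + 422.535ms (1)

note 10 onset = 28/5b = 2366.197ms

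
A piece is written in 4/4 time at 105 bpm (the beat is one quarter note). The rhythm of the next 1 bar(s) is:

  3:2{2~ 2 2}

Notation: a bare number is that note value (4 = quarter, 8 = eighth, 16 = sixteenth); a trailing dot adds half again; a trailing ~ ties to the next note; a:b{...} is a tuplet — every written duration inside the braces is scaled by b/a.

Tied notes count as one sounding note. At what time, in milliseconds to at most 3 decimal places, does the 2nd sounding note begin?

note 2 onset = 8/3b = 1523.81ms

1. 0.0ms @ 0 + 1523.81ms (8/3)
2. 1523.81ms @ 8/3 + 761.905ms (4/3)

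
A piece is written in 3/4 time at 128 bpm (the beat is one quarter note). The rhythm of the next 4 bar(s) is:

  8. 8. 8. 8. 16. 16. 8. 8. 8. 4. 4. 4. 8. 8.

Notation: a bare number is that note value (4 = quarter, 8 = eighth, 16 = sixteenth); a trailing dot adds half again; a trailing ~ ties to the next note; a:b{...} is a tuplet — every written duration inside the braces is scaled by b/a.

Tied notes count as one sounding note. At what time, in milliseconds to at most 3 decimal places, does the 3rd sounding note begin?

1. 0.0ms @ 0 + 351.562ms (3/4)
2. 351.562ms @ 3/4 + 351.562ms (3/4)
3. 703.125ms @ 3/2 + 351.562ms (3/4)
4. 1054.688ms @ 9/4 + 351.562ms (3/4)
5. 1406.25ms @ 3 + 175.781ms (3/8)
6. 1582.031ms @ 27/8 + 175.781ms (3/8)
7. 1757.812ms @ 15/4 + 351.562ms (3/4)
8. 2109.375ms @ 9/2 + 351.562ms (3/4)
9. 2460.938ms @ 21/4 + 351.562ms (3/4)
10. 2812.5ms @ 6 + 703.125ms (3/2)
11. 3515.625ms @ 15/2 + 703.125ms (3/2)
12. 4218.75ms @ 9 + 703.125ms (3/2)
13. 4921.875ms @ 21/2 + 351.562ms (3/4)
14. 5273.438ms @ 45/4 + 351.562ms (3/4)

note 3 onset = 3/2b = 703.125ms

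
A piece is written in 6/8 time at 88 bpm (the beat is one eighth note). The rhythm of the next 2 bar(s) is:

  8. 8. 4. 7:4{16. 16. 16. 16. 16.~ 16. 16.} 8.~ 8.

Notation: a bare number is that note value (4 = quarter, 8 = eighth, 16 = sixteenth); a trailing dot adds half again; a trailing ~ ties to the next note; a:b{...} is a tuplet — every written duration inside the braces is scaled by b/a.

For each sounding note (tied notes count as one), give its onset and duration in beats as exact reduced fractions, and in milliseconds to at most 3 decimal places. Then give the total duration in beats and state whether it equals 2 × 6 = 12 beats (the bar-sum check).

1) 0.0ms=0b +1022.727ms=3/2b
2) 1022.727ms=3/2b +1022.727ms=3/2b
3) 2045.455ms=3b +2045.455ms=3b
4) 4090.909ms=6b +292.208ms=3/7b
5) 4383.117ms=45/7b +292.208ms=3/7b
6) 4675.325ms=48/7b +292.208ms=3/7b
7) 4967.532ms=51/7b +292.208ms=3/7b
8) 5259.74ms=54/7b +584.416ms=6/7b
9) 5844.156ms=60/7b +292.208ms=3/7b
10) 6136.364ms=9b +2045.455ms=3b
Σ=12b of 12 (88bpm 6/8) — PASS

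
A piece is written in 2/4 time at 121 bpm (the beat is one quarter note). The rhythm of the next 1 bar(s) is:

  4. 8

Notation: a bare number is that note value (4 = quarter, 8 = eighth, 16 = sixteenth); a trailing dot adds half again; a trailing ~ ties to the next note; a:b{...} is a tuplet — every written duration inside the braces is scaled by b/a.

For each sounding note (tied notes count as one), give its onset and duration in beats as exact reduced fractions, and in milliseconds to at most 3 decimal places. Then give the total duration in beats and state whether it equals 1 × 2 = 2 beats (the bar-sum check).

1) 0.0ms=0b +743.802ms=3/2b
2) 743.802ms=3/2b +247.934ms=1/2b
Σ=2b of 2 (121bpm 2/4) — PASS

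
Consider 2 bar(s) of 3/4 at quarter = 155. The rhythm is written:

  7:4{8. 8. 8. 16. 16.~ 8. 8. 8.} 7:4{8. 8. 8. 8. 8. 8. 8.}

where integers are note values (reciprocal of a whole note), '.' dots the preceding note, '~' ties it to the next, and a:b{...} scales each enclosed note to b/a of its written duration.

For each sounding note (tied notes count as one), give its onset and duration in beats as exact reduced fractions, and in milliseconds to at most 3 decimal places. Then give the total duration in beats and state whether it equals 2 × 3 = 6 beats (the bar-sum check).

1) 0.0ms=0b +165.899ms=3/7b
2) 165.899ms=3/7b +165.899ms=3/7b
3) 331.797ms=6/7b +165.899ms=3/7b
4) 497.696ms=9/7b +82.949ms=3/14b
5) 580.645ms=3/2b +248.848ms=9/14b
6) 829.493ms=15/7b +165.899ms=3/7b
7) 995.392ms=18/7b +165.899ms=3/7b
8) 1161.29ms=3b +165.899ms=3/7b
9) 1327.189ms=24/7b +165.899ms=3/7b
10) 1493.088ms=27/7b +165.899ms=3/7b
11) 1658.986ms=30/7b +165.899ms=3/7b
12) 1824.885ms=33/7b +165.899ms=3/7b
13) 1990.783ms=36/7b +165.899ms=3/7b
14) 2156.682ms=39/7b +165.899ms=3/7b
Σ=6b of 6 (155bpm 3/4) — PASS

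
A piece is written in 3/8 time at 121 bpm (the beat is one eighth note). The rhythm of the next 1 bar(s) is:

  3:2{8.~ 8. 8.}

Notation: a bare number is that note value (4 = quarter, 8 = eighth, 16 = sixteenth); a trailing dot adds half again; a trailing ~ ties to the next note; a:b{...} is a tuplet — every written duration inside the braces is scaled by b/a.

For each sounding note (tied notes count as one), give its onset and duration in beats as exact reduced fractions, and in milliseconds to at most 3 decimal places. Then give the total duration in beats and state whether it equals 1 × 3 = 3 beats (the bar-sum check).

1) 0.0ms=0b +991.736ms=2b
2) 991.736ms=2b +495.868ms=1b
Σ=3b of 3 (121bpm 3/8) — PASS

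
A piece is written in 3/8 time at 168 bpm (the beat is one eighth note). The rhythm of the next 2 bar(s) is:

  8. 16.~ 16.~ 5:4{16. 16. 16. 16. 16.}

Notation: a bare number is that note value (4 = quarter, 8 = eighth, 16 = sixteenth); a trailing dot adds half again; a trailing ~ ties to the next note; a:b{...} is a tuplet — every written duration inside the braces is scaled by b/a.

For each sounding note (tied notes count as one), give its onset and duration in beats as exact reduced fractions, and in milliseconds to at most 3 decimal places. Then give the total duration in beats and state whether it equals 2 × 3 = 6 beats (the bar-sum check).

1) 0.0ms=0b +535.714ms=3/2b
2) 535.714ms=3/2b +750.0ms=21/10b
3) 1285.714ms=18/5b +214.286ms=3/5b
4) 1500.0ms=21/5b +214.286ms=3/5b
5) 1714.286ms=24/5b +214.286ms=3/5b
6) 1928.571ms=27/5b +214.286ms=3/5b
Σ=6b of 6 (168bpm 3/8) — PASS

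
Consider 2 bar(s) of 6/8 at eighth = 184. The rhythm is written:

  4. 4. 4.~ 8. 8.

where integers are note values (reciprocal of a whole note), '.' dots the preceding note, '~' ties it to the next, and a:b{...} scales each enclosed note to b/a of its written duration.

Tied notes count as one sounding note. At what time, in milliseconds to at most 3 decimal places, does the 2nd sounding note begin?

note 2 onset = 3b = 978.261ms

1. 0.0ms @ 0 + 978.261ms (3)
2. 978.261ms @ 3 + 978.261ms (3)
3. 1956.522ms @ 6 + 1467.391ms (9/2)
4. 3423.913ms @ 21/2 + 489.13ms (3/2)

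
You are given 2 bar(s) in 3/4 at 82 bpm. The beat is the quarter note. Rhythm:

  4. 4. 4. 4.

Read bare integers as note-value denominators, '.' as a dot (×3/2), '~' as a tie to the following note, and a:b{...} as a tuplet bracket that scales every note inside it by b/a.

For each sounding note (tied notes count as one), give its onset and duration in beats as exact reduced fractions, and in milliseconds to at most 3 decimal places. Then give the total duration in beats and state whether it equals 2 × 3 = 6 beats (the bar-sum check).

1) 0.0ms=0b +1097.561ms=3/2b
2) 1097.561ms=3/2b +1097.561ms=3/2b
3) 2195.122ms=3b +1097.561ms=3/2b
4) 3292.683ms=9/2b +1097.561ms=3/2b
Σ=6b of 6 (82bpm 3/4) — PASS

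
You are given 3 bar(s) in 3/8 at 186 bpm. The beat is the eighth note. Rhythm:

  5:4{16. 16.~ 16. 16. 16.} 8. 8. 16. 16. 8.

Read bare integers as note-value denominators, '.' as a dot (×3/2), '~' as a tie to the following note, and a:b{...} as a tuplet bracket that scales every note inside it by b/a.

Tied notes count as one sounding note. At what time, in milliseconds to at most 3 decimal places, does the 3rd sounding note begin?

1. 0.0ms @ 0 + 193.548ms (3/5)
2. 193.548ms @ 3/5 + 387.097ms (6/5)
3. 580.645ms @ 9/5 + 193.548ms (3/5)
4. 774.194ms @ 12/5 + 193.548ms (3/5)
5. 967.742ms @ 3 + 483.871ms (3/2)
6. 1451.613ms @ 9/2 + 483.871ms (3/2)
7. 1935.484ms @ 6 + 241.935ms (3/4)
8. 2177.419ms @ 27/4 + 241.935ms (3/4)
9. 2419.355ms @ 15/2 + 483.871ms (3/2)

note 3 onset = 9/5b = 580.645ms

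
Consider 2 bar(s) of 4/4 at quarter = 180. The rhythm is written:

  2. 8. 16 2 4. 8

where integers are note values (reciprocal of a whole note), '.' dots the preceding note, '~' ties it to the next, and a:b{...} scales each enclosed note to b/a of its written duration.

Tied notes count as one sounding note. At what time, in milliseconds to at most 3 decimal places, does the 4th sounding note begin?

1. 0.0ms @ 0 + 1000.0ms (3)
2. 1000.0ms @ 3 + 250.0ms (3/4)
3. 1250.0ms @ 15/4 + 83.333ms (1/4)
4. 1333.333ms @ 4 + 666.667ms (2)
5. 2000.0ms @ 6 + 500.0ms (3/2)
6. 2500.0ms @ 15/2 + 166.667ms (1/2)

note 4 onset = 4b = 1333.333ms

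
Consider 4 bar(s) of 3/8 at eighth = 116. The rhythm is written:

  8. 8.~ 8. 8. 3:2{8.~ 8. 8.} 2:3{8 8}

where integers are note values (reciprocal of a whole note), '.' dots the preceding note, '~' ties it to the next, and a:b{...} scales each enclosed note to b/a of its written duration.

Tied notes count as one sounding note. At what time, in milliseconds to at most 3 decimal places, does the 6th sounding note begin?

note 6 onset = 9b = 4655.172ms

1. 0.0ms @ 0 + 775.862ms (3/2)
2. 775.862ms @ 3/2 + 1551.724ms (3)
3. 2327.586ms @ 9/2 + 775.862ms (3/2)
4. 3103.448ms @ 6 + 1034.483ms (2)
5. 4137.931ms @ 8 + 517.241ms (1)
6. 4655.172ms @ 9 + 775.862ms (3/2)
7. 5431.034ms @ 21/2 + 775.862ms (3/2)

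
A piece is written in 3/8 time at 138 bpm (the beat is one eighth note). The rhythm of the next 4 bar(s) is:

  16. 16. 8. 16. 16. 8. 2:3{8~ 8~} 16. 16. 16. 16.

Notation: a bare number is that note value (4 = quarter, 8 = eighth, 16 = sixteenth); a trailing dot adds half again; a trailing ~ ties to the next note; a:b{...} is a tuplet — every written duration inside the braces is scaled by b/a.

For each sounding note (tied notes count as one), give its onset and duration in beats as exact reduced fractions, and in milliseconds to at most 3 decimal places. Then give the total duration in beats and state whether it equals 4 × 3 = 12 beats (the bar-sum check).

1) 0.0ms=0b +326.087ms=3/4b
2) 326.087ms=3/4b +326.087ms=3/4b
3) 652.174ms=3/2b +652.174ms=3/2b
4) 1304.348ms=3b +326.087ms=3/4b
5) 1630.435ms=15/4b +326.087ms=3/4b
6) 1956.522ms=9/2b +652.174ms=3/2b
7) 2608.696ms=6b +1630.435ms=15/4b
8) 4239.13ms=39/4b +326.087ms=3/4b
9) 4565.217ms=21/2b +326.087ms=3/4b
10) 4891.304ms=45/4b +326.087ms=3/4b
Σ=12b of 12 (138bpm 3/8) — PASS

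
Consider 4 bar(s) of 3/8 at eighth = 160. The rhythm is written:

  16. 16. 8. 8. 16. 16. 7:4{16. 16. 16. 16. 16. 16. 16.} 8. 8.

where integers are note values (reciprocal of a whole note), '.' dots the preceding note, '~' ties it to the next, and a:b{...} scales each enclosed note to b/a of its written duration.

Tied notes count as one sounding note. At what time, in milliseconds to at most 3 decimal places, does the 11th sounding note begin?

1. 0.0ms @ 0 + 281.25ms (3/4)
2. 281.25ms @ 3/4 + 281.25ms (3/4)
3. 562.5ms @ 3/2 + 562.5ms (3/2)
4. 1125.0ms @ 3 + 562.5ms (3/2)
5. 1687.5ms @ 9/2 + 281.25ms (3/4)
6. 1968.75ms @ 21/4 + 281.25ms (3/4)
7. 2250.0ms @ 6 + 160.714ms (3/7)
8. 2410.714ms @ 45/7 + 160.714ms (3/7)
9. 2571.429ms @ 48/7 + 160.714ms (3/7)
10. 2732.143ms @ 51/7 + 160.714ms (3/7)
11. 2892.857ms @ 54/7 + 160.714ms (3/7)
12. 3053.571ms @ 57/7 + 160.714ms (3/7)
13. 3214.286ms @ 60/7 + 160.714ms (3/7)
14. 3375.0ms @ 9 + 562.5ms (3/2)
15. 3937.5ms @ 21/2 + 562.5ms (3/2)

note 11 onset = 54/7b = 2892.857ms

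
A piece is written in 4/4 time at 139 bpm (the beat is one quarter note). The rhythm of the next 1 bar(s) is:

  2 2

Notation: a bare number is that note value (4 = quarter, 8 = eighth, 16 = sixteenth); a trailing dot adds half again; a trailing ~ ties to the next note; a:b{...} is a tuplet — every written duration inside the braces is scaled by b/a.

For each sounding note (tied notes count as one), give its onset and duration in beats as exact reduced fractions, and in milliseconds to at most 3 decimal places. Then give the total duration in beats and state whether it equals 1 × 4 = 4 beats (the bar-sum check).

1) 0.0ms=0b +863.309ms=2b
2) 863.309ms=2b +863.309ms=2b
Σ=4b of 4 (139bpm 4/4) — PASS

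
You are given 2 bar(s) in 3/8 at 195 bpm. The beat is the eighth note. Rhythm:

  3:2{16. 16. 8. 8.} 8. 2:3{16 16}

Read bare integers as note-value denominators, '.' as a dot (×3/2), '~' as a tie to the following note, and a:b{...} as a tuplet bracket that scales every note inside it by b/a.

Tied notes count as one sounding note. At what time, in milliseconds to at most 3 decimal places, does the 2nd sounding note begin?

note 2 onset = 1/2b = 153.846ms

1. 0.0ms @ 0 + 153.846ms (1/2)
2. 153.846ms @ 1/2 + 153.846ms (1/2)
3. 307.692ms @ 1 + 307.692ms (1)
4. 615.385ms @ 2 + 307.692ms (1)
5. 923.077ms @ 3 + 461.538ms (3/2)
6. 1384.615ms @ 9/2 + 230.769ms (3/4)
7. 1615.385ms @ 21/4 + 230.769ms (3/4)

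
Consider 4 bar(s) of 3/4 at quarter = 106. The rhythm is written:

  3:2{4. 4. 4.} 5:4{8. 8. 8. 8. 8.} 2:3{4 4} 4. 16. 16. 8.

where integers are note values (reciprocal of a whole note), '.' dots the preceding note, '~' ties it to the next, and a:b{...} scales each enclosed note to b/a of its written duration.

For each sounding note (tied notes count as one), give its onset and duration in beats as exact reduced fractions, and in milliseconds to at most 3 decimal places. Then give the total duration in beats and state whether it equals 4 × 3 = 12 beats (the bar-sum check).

1) 0.0ms=0b +566.038ms=1b
2) 566.038ms=1b +566.038ms=1b
3) 1132.075ms=2b +566.038ms=1b
4) 1698.113ms=3b +339.623ms=3/5b
5) 2037.736ms=18/5b +339.623ms=3/5b
6) 2377.358ms=21/5b +339.623ms=3/5b
7) 2716.981ms=24/5b +339.623ms=3/5b
8) 3056.604ms=27/5b +339.623ms=3/5b
9) 3396.226ms=6b +849.057ms=3/2b
10) 4245.283ms=15/2b +849.057ms=3/2b
11) 5094.34ms=9b +849.057ms=3/2b
12) 5943.396ms=21/2b +212.264ms=3/8b
13) 6155.66ms=87/8b +212.264ms=3/8b
14) 6367.925ms=45/4b +424.528ms=3/4b
Σ=12b of 12 (106bpm 3/4) — PASS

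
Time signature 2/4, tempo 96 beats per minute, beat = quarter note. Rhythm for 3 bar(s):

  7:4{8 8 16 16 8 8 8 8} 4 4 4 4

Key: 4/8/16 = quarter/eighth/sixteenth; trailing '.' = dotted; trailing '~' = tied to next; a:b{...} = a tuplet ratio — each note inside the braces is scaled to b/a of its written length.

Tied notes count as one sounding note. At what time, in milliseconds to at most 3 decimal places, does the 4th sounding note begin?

1. 0.0ms @ 0 + 178.571ms (2/7)
2. 178.571ms @ 2/7 + 178.571ms (2/7)
3. 357.143ms @ 4/7 + 89.286ms (1/7)
4. 446.429ms @ 5/7 + 89.286ms (1/7)
5. 535.714ms @ 6/7 + 178.571ms (2/7)
6. 714.286ms @ 8/7 + 178.571ms (2/7)
7. 892.857ms @ 10/7 + 178.571ms (2/7)
8. 1071.429ms @ 12/7 + 178.571ms (2/7)
9. 1250.0ms @ 2 + 625.0ms (1)
10. 1875.0ms @ 3 + 625.0ms (1)
11. 2500.0ms @ 4 + 625.0ms (1)
12. 3125.0ms @ 5 + 625.0ms (1)

note 4 onset = 5/7b = 446.429ms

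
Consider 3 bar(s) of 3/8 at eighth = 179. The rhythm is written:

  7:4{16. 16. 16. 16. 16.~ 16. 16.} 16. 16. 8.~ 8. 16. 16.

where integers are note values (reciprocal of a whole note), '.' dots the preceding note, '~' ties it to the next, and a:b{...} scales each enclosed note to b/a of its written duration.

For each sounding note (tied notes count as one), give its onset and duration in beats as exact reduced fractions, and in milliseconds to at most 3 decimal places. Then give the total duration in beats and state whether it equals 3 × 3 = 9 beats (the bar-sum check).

1) 0.0ms=0b +143.655ms=3/7b
2) 143.655ms=3/7b +143.655ms=3/7b
3) 287.31ms=6/7b +143.655ms=3/7b
4) 430.966ms=9/7b +143.655ms=3/7b
5) 574.621ms=12/7b +287.31ms=6/7b
6) 861.931ms=18/7b +143.655ms=3/7b
7) 1005.587ms=3b +251.397ms=3/4b
8) 1256.983ms=15/4b +251.397ms=3/4b
9) 1508.38ms=9/2b +1005.587ms=3b
10) 2513.966ms=15/2b +251.397ms=3/4b
11) 2765.363ms=33/4b +251.397ms=3/4b
Σ=9b of 9 (179bpm 3/8) — PASS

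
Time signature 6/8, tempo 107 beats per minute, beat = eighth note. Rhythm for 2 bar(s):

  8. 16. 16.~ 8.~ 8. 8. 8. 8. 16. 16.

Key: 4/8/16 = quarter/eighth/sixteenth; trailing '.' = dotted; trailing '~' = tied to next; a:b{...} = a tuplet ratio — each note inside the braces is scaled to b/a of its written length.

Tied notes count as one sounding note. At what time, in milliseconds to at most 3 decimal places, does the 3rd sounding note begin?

1. 0.0ms @ 0 + 841.121ms (3/2)
2. 841.121ms @ 3/2 + 420.561ms (3/4)
3. 1261.682ms @ 9/4 + 2102.804ms (15/4)
4. 3364.486ms @ 6 + 841.121ms (3/2)
5. 4205.607ms @ 15/2 + 841.121ms (3/2)
6. 5046.729ms @ 9 + 841.121ms (3/2)
7. 5887.85ms @ 21/2 + 420.561ms (3/4)
8. 6308.411ms @ 45/4 + 420.561ms (3/4)

note 3 onset = 9/4b = 1261.682ms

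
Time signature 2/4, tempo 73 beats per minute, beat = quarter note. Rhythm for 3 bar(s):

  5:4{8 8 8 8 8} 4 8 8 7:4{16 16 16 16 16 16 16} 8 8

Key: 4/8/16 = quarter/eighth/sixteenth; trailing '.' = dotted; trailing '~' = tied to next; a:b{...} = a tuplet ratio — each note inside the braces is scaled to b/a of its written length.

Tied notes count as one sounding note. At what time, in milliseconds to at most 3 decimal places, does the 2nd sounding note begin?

1. 0.0ms @ 0 + 328.767ms (2/5)
2. 328.767ms @ 2/5 + 328.767ms (2/5)
3. 657.534ms @ 4/5 + 328.767ms (2/5)
4. 986.301ms @ 6/5 + 328.767ms (2/5)
5. 1315.068ms @ 8/5 + 328.767ms (2/5)
6. 1643.836ms @ 2 + 821.918ms (1)
7. 2465.753ms @ 3 + 410.959ms (1/2)
8. 2876.712ms @ 7/2 + 410.959ms (1/2)
9. 3287.671ms @ 4 + 117.417ms (1/7)
10. 3405.088ms @ 29/7 + 117.417ms (1/7)
11. 3522.505ms @ 30/7 + 117.417ms (1/7)
12. 3639.922ms @ 31/7 + 117.417ms (1/7)
13. 3757.339ms @ 32/7 + 117.417ms (1/7)
14. 3874.755ms @ 33/7 + 117.417ms (1/7)
15. 3992.172ms @ 34/7 + 117.417ms (1/7)
16. 4109.589ms @ 5 + 410.959ms (1/2)
17. 4520.548ms @ 11/2 + 410.959ms (1/2)

note 2 onset = 2/5b = 328.767ms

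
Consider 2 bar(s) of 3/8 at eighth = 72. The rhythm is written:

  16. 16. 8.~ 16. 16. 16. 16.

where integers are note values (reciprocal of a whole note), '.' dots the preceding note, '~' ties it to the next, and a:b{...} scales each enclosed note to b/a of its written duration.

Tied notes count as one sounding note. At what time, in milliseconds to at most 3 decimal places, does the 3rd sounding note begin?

1. 0.0ms @ 0 + 625.0ms (3/4)
2. 625.0ms @ 3/4 + 625.0ms (3/4)
3. 1250.0ms @ 3/2 + 1875.0ms (9/4)
4. 3125.0ms @ 15/4 + 625.0ms (3/4)
5. 3750.0ms @ 9/2 + 625.0ms (3/4)
6. 4375.0ms @ 21/4 + 625.0ms (3/4)

note 3 onset = 3/2b = 1250.0ms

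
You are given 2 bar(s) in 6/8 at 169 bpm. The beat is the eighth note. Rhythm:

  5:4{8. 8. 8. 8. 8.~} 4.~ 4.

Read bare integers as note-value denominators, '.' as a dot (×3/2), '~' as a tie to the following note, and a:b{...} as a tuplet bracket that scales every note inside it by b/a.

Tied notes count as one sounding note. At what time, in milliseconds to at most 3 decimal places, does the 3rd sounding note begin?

1. 0.0ms @ 0 + 426.036ms (6/5)
2. 426.036ms @ 6/5 + 426.036ms (6/5)
3. 852.071ms @ 12/5 + 426.036ms (6/5)
4. 1278.107ms @ 18/5 + 426.036ms (6/5)
5. 1704.142ms @ 24/5 + 2556.213ms (36/5)

note 3 onset = 12/5b = 852.071ms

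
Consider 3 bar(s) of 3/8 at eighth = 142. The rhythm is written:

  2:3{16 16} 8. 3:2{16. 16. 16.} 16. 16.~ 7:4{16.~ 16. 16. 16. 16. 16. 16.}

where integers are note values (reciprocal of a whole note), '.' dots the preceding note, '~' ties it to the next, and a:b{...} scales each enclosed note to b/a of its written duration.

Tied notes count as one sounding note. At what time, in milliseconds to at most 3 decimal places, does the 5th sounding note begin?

1. 0.0ms @ 0 + 316.901ms (3/4)
2. 316.901ms @ 3/4 + 316.901ms (3/4)
3. 633.803ms @ 3/2 + 633.803ms (3/2)
4. 1267.606ms @ 3 + 211.268ms (1/2)
5. 1478.873ms @ 7/2 + 211.268ms (1/2)
6. 1690.141ms @ 4 + 211.268ms (1/2)
7. 1901.408ms @ 9/2 + 316.901ms (3/4)
8. 2218.31ms @ 21/4 + 679.074ms (45/28)
9. 2897.384ms @ 48/7 + 181.087ms (3/7)
10. 3078.471ms @ 51/7 + 181.087ms (3/7)
11. 3259.557ms @ 54/7 + 181.087ms (3/7)
12. 3440.644ms @ 57/7 + 181.087ms (3/7)
13. 3621.73ms @ 60/7 + 181.087ms (3/7)

note 5 onset = 7/2b = 1478.873ms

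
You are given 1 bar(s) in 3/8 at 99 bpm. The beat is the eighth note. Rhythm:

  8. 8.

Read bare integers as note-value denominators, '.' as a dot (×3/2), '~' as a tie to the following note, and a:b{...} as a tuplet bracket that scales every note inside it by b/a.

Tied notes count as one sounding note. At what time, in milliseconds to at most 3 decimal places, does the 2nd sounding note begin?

note 2 onset = 3/2b = 909.091ms

1. 0.0ms @ 0 + 909.091ms (3/2)
2. 909.091ms @ 3/2 + 909.091ms (3/2)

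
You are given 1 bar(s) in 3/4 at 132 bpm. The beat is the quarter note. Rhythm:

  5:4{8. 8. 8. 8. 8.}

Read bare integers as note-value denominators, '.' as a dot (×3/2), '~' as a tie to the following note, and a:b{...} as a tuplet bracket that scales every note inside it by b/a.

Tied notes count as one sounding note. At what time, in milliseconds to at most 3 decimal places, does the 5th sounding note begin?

1. 0.0ms @ 0 + 272.727ms (3/5)
2. 272.727ms @ 3/5 + 272.727ms (3/5)
3. 545.455ms @ 6/5 + 272.727ms (3/5)
4. 818.182ms @ 9/5 + 272.727ms (3/5)
5. 1090.909ms @ 12/5 + 272.727ms (3/5)

note 5 onset = 12/5b = 1090.909ms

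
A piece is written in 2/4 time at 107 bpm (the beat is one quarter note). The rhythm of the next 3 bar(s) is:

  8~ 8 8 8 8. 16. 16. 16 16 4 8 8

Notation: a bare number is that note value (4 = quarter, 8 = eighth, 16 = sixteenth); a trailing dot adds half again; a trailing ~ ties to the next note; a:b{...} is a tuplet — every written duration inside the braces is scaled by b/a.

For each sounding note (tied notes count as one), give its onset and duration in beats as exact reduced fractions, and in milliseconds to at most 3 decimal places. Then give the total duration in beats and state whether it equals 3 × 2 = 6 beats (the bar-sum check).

1) 0.0ms=0b +560.748ms=1b
2) 560.748ms=1b +280.374ms=1/2b
3) 841.121ms=3/2b +280.374ms=1/2b
4) 1121.495ms=2b +420.561ms=3/4b
5) 1542.056ms=11/4b +210.28ms=3/8b
6) 1752.336ms=25/8b +210.28ms=3/8b
7) 1962.617ms=7/2b +140.187ms=1/4b
8) 2102.804ms=15/4b +140.187ms=1/4b
9) 2242.991ms=4b +560.748ms=1b
10) 2803.738ms=5b +280.374ms=1/2b
11) 3084.112ms=11/2b +280.374ms=1/2b
Σ=6b of 6 (107bpm 2/4) — PASS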